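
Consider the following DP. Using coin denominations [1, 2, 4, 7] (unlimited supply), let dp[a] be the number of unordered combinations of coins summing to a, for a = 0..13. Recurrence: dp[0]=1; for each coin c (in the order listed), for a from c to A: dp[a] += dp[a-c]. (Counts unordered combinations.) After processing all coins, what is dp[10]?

after  coin     0     1     2     3     4     5     6     7     8     9    10    11    12    13
          1     1     1     1     1     1     1     1     1     1     1     1     1     1     1
          2     1     1     2     2     3     3     4     4     5     5     6     6     7     7
          4     1     1     2     2     4     4     6     6     9     9    12    12    16    16
          7     1     1     2     2     4     4     6     7    10    11    14    16    20    22

14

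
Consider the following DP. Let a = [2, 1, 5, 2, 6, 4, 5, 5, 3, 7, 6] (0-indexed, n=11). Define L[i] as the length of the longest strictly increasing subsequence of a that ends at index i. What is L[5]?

   i    0    1    2    3    4    5    6    7    8    9   10
a[i]    2    1    5    2    6    4    5    5    3    7    6
L[i]    1    1    2    2    3    3    4    4    3    5    5

3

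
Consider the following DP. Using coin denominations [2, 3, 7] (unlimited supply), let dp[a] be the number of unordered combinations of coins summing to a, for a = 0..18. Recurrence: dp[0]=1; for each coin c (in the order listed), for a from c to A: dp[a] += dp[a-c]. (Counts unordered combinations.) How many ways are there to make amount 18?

after  coin     0     1     2     3     4     5     6     7     8     9    10    11    12    13    14    15    16    17    18
          2     1     0     1     0     1     0     1     0     1     0     1     0     1     0     1     0     1     0     1
          3     1     0     1     1     1     1     2     1     2     2     2     2     3     2     3     3     3     3     4
          7     1     0     1     1     1     1     2     2     2     3     3     3     4     4     5     5     6     6     7

7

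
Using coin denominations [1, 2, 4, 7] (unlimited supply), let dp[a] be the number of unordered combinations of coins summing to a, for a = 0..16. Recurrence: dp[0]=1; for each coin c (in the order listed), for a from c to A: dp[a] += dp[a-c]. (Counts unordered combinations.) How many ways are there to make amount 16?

36

after  coin     0     1     2     3     4     5     6     7     8     9    10    11    12    13    14    15    16
          1     1     1     1     1     1     1     1     1     1     1     1     1     1     1     1     1     1
          2     1     1     2     2     3     3     4     4     5     5     6     6     7     7     8     8     9
          4     1     1     2     2     4     4     6     6     9     9    12    12    16    16    20    20    25
          7     1     1     2     2     4     4     6     7    10    11    14    16    20    22    27    30    36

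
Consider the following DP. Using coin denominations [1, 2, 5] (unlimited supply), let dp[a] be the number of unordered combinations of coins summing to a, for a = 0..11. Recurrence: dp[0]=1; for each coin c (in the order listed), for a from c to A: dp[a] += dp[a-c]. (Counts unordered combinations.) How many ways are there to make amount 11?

11

after  coin     0     1     2     3     4     5     6     7     8     9    10    11
          1     1     1     1     1     1     1     1     1     1     1     1     1
          2     1     1     2     2     3     3     4     4     5     5     6     6
          5     1     1     2     2     3     4     5     6     7     8    10    11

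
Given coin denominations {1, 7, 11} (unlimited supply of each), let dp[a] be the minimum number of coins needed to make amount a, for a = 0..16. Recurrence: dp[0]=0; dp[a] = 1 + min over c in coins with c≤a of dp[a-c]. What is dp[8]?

 a  0  1  2  3  4  5  6  7  8  9 10 11 12 13 14 15 16
dp  0  1  2  3  4  5  6  1  2  3  4  1  2  3  2  3  4

2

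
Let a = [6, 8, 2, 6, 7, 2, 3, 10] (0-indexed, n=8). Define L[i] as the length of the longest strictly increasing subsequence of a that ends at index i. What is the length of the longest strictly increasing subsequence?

4

   i    0    1    2    3    4    5    6    7
a[i]    6    8    2    6    7    2    3   10
L[i]    1    2    1    2    3    1    2    4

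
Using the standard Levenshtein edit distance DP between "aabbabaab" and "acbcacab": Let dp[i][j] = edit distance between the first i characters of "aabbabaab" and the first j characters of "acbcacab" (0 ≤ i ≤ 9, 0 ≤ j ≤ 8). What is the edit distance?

4

   ''  a  c  b  c  a  c  a  b
''  0  1  2  3  4  5  6  7  8
 a  1  0  1  2  3  4  5  6  7
 a  2  1  1  2  3  3  4  5  6
 b  3  2  2  1  2  3  4  5  5
 b  4  3  3  2  2  3  4  5  5
 a  5  4  4  3  3  2  3  4  5
 b  6  5  5  4  4  3  3  4  4
 a  7  6  6  5  5  4  4  3  4
 a  8  7  7  6  6  5  5  4  4
 b  9  8  8  7  7  6  6  5  4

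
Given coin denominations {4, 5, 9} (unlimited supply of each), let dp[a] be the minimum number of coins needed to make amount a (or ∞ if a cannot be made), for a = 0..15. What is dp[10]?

 a  0  1  2  3  4  5  6  7  8  9 10 11 12 13 14 15
dp  0  -  -  -  1  1  -  -  2  1  2  -  3  2  2  3
(- denotes ∞ / unreachable)

2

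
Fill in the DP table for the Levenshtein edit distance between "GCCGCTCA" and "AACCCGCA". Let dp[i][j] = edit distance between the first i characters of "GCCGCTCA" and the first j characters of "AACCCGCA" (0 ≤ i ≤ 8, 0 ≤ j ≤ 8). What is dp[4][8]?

5

   ''  A  A  C  C  C  G  C  A
''  0  1  2  3  4  5  6  7  8
 G  1  1  2  3  4  5  5  6  7
 C  2  2  2  2  3  4  5  5  6
 C  3  3  3  2  2  3  4  5  6
 G  4  4  4  3  3  3  3  4  5
 C  5  5  5  4  3  3  4  3  4
 T  6  6  6  5  4  4  4  4  4
 C  7  7  7  6  5  4  5  4  5
 A  8  7  7  7  6  5  5  5  4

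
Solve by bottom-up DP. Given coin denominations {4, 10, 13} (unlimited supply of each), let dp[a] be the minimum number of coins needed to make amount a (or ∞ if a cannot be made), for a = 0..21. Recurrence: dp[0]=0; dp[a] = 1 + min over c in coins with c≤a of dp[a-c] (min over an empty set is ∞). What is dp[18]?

 a  0  1  2  3  4  5  6  7  8  9 10 11 12 13 14 15 16 17 18 19 20 21
dp  0  -  -  -  1  -  -  -  2  -  1  -  3  1  2  -  4  2  3  -  2  3
(- denotes ∞ / unreachable)

3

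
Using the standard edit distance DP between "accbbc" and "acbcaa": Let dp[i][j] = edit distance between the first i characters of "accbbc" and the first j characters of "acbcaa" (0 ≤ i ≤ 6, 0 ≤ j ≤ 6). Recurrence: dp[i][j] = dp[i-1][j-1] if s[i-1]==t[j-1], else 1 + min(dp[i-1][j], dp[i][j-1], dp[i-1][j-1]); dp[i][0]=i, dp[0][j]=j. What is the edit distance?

   ''  a  c  b  c  a  a
''  0  1  2  3  4  5  6
 a  1  0  1  2  3  4  5
 c  2  1  0  1  2  3  4
 c  3  2  1  1  1  2  3
 b  4  3  2  1  2  2  3
 b  5  4  3  2  2  3  3
 c  6  5  4  3  2  3  4

4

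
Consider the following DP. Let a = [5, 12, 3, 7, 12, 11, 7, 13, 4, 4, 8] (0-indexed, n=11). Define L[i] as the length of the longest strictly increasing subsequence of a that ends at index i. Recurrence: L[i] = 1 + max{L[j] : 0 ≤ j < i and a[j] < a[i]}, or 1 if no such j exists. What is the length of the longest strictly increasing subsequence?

   i    0    1    2    3    4    5    6    7    8    9   10
a[i]    5   12    3    7   12   11    7   13    4    4    8
L[i]    1    2    1    2    3    3    2    4    2    2    3

4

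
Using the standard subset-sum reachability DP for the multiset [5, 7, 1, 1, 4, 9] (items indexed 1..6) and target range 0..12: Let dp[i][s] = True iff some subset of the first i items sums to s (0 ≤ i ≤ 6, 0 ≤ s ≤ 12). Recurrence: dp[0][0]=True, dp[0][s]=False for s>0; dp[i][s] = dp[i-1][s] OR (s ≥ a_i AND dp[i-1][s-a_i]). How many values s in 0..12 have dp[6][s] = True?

i\s   0   1   2   3   4   5   6   7   8   9  10  11  12
  0   T   F   F   F   F   F   F   F   F   F   F   F   F
  1   T   F   F   F   F   T   F   F   F   F   F   F   F
  2   T   F   F   F   F   T   F   T   F   F   F   F   T
  3   T   T   F   F   F   T   T   T   T   F   F   F   T
  4   T   T   T   F   F   T   T   T   T   T   F   F   T
  5   T   T   T   F   T   T   T   T   T   T   T   T   T
  6   T   T   T   F   T   T   T   T   T   T   T   T   T

12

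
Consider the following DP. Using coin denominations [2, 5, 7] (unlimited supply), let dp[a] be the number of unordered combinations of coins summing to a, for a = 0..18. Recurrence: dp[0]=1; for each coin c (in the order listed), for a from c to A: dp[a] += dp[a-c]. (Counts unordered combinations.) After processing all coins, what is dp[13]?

2

after  coin     0     1     2     3     4     5     6     7     8     9    10    11    12    13    14    15    16    17    18
          2     1     0     1     0     1     0     1     0     1     0     1     0     1     0     1     0     1     0     1
          5     1     0     1     0     1     1     1     1     1     1     2     1     2     1     2     2     2     2     2
          7     1     0     1     0     1     1     1     2     1     2     2     2     3     2     4     3     4     4     4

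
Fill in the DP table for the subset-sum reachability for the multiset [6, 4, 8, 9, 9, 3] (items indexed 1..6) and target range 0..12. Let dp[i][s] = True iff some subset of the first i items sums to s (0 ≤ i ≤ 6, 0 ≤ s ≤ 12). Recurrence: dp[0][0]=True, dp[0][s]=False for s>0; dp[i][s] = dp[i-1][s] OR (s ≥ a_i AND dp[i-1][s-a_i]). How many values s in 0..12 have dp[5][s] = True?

i\s   0   1   2   3   4   5   6   7   8   9  10  11  12
  0   T   F   F   F   F   F   F   F   F   F   F   F   F
  1   T   F   F   F   F   F   T   F   F   F   F   F   F
  2   T   F   F   F   T   F   T   F   F   F   T   F   F
  3   T   F   F   F   T   F   T   F   T   F   T   F   T
  4   T   F   F   F   T   F   T   F   T   T   T   F   T
  5   T   F   F   F   T   F   T   F   T   T   T   F   T
  6   T   F   F   T   T   F   T   T   T   T   T   T   T

7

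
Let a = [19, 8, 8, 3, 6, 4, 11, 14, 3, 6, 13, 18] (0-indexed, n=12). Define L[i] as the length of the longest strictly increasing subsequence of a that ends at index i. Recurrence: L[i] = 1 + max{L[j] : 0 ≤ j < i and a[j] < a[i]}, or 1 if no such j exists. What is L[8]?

1

   i    0    1    2    3    4    5    6    7    8    9   10   11
a[i]   19    8    8    3    6    4   11   14    3    6   13   18
L[i]    1    1    1    1    2    2    3    4    1    3    4    5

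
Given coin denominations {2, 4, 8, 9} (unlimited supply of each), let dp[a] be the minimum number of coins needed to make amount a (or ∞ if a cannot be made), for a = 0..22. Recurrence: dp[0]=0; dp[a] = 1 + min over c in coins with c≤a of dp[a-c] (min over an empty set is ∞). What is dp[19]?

 a  0  1  2  3  4  5  6  7  8  9 10 11 12 13 14 15 16 17 18 19 20 21 22
dp  0  -  1  -  1  -  2  -  1  1  2  2  2  2  3  3  2  2  2  3  3  3  3
(- denotes ∞ / unreachable)

3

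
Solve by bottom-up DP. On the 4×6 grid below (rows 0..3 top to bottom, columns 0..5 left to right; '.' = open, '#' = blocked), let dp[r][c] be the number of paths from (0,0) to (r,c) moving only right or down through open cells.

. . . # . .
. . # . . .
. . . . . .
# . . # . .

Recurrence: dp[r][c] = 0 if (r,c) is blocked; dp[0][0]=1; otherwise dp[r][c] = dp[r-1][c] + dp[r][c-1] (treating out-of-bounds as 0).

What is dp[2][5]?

3

r\c   0   1   2   3   4   5
  0   1   1   1   0   0   0
  1   1   2   0   0   0   0
  2   1   3   3   3   3   3
  3   0   3   6   0   3   6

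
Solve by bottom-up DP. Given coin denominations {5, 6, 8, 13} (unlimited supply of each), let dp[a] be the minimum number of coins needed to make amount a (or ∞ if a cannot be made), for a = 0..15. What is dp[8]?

1

 a  0  1  2  3  4  5  6  7  8  9 10 11 12 13 14 15
dp  0  -  -  -  -  1  1  -  1  -  2  2  2  1  2  3
(- denotes ∞ / unreachable)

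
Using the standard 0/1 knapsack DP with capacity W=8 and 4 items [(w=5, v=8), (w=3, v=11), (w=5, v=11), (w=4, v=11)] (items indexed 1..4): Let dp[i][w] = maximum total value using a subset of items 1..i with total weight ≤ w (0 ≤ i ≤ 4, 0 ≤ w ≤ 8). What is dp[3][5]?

11

i\w   0   1   2   3   4   5   6   7   8
  0   0   0   0   0   0   0   0   0   0
  1   0   0   0   0   0   8   8   8   8
  2   0   0   0  11  11  11  11  11  19
  3   0   0   0  11  11  11  11  11  22
  4   0   0   0  11  11  11  11  22  22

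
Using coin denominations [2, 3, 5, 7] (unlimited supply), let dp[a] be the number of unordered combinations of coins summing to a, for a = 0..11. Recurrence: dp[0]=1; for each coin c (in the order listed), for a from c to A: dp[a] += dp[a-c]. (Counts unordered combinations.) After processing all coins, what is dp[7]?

3

after  coin     0     1     2     3     4     5     6     7     8     9    10    11
          2     1     0     1     0     1     0     1     0     1     0     1     0
          3     1     0     1     1     1     1     2     1     2     2     2     2
          5     1     0     1     1     1     2     2     2     3     3     4     4
          7     1     0     1     1     1     2     2     3     3     4     5     5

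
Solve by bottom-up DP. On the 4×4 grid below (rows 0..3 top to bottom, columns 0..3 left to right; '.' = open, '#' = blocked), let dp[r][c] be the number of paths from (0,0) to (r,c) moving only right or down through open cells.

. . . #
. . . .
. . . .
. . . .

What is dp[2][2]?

r\c   0   1   2   3
  0   1   1   1   0
  1   1   2   3   3
  2   1   3   6   9
  3   1   4  10  19

6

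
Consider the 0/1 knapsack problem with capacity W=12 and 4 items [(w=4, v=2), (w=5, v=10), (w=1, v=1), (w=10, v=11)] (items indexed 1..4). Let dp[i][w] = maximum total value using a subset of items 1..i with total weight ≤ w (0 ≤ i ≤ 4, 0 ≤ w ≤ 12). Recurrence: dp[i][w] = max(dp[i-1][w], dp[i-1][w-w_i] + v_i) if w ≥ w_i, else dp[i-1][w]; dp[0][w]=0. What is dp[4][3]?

i\w   0   1   2   3   4   5   6   7   8   9  10  11  12
  0   0   0   0   0   0   0   0   0   0   0   0   0   0
  1   0   0   0   0   2   2   2   2   2   2   2   2   2
  2   0   0   0   0   2  10  10  10  10  12  12  12  12
  3   0   1   1   1   2  10  11  11  11  12  13  13  13
  4   0   1   1   1   2  10  11  11  11  12  13  13  13

1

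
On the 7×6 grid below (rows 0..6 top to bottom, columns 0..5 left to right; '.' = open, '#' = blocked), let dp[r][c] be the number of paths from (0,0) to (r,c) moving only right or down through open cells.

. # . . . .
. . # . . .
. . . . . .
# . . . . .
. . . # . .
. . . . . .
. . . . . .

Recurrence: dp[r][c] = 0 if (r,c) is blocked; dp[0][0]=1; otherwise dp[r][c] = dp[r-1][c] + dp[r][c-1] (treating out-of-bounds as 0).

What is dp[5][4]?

r\c   0   1   2   3   4   5
  0   1   0   0   0   0   0
  1   1   1   0   0   0   0
  2   1   2   2   2   2   2
  3   0   2   4   6   8  10
  4   0   2   6   0   8  18
  5   0   2   8   8  16  34
  6   0   2  10  18  34  68

16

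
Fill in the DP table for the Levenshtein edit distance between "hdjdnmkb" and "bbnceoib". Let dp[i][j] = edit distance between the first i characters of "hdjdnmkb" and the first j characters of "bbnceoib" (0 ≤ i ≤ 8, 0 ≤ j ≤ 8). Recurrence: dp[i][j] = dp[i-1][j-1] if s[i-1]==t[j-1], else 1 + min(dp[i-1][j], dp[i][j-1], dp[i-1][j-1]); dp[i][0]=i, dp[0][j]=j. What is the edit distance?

7

   ''  b  b  n  c  e  o  i  b
''  0  1  2  3  4  5  6  7  8
 h  1  1  2  3  4  5  6  7  8
 d  2  2  2  3  4  5  6  7  8
 j  3  3  3  3  4  5  6  7  8
 d  4  4  4  4  4  5  6  7  8
 n  5  5  5  4  5  5  6  7  8
 m  6  6  6  5  5  6  6  7  8
 k  7  7  7  6  6  6  7  7  8
 b  8  7  7  7  7  7  7  8  7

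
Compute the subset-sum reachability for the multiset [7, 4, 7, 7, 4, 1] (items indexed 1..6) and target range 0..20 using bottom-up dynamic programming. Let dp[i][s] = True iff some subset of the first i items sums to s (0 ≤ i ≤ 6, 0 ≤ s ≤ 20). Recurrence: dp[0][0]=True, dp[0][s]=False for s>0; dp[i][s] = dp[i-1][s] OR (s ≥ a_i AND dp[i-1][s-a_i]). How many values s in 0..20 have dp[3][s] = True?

6

i\s   0   1   2   3   4   5   6   7   8   9  10  11  12  13  14  15  16  17  18  19  20
  0   T   F   F   F   F   F   F   F   F   F   F   F   F   F   F   F   F   F   F   F   F
  1   T   F   F   F   F   F   F   T   F   F   F   F   F   F   F   F   F   F   F   F   F
  2   T   F   F   F   T   F   F   T   F   F   F   T   F   F   F   F   F   F   F   F   F
  3   T   F   F   F   T   F   F   T   F   F   F   T   F   F   T   F   F   F   T   F   F
  4   T   F   F   F   T   F   F   T   F   F   F   T   F   F   T   F   F   F   T   F   F
  5   T   F   F   F   T   F   F   T   T   F   F   T   F   F   T   T   F   F   T   F   F
  6   T   T   F   F   T   T   F   T   T   T   F   T   T   F   T   T   T   F   T   T   F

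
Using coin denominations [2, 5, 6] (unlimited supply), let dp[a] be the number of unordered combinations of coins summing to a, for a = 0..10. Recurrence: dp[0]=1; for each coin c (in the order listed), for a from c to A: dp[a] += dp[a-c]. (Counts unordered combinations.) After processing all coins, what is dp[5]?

1

after  coin     0     1     2     3     4     5     6     7     8     9    10
          2     1     0     1     0     1     0     1     0     1     0     1
          5     1     0     1     0     1     1     1     1     1     1     2
          6     1     0     1     0     1     1     2     1     2     1     3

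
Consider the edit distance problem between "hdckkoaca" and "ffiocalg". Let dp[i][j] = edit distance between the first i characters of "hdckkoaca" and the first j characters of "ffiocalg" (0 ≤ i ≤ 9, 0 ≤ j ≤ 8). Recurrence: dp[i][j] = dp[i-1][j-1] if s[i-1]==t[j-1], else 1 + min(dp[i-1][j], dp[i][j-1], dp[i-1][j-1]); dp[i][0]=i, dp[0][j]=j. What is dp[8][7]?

7

   ''  f  f  i  o  c  a  l  g
''  0  1  2  3  4  5  6  7  8
 h  1  1  2  3  4  5  6  7  8
 d  2  2  2  3  4  5  6  7  8
 c  3  3  3  3  4  4  5  6  7
 k  4  4  4  4  4  5  5  6  7
 k  5  5  5  5  5  5  6  6  7
 o  6  6  6  6  5  6  6  7  7
 a  7  7  7  7  6  6  6  7  8
 c  8  8  8  8  7  6  7  7  8
 a  9  9  9  9  8  7  6  7  8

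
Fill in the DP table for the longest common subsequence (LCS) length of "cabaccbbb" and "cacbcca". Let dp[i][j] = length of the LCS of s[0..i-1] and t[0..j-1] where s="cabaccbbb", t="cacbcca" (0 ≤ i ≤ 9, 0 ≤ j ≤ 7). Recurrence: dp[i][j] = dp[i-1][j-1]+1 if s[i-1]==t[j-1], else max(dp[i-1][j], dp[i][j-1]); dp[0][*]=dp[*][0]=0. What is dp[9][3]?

3

   ''  c  a  c  b  c  c  a
''  0  0  0  0  0  0  0  0
 c  0  1  1  1  1  1  1  1
 a  0  1  2  2  2  2  2  2
 b  0  1  2  2  3  3  3  3
 a  0  1  2  2  3  3  3  4
 c  0  1  2  3  3  4  4  4
 c  0  1  2  3  3  4  5  5
 b  0  1  2  3  4  4  5  5
 b  0  1  2  3  4  4  5  5
 b  0  1  2  3  4  4  5  5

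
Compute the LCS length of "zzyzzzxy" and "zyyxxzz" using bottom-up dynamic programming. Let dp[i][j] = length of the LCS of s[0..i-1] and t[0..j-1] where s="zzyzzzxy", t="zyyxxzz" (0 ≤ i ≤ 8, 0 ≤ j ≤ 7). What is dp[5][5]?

2

   ''  z  y  y  x  x  z  z
''  0  0  0  0  0  0  0  0
 z  0  1  1  1  1  1  1  1
 z  0  1  1  1  1  1  2  2
 y  0  1  2  2  2  2  2  2
 z  0  1  2  2  2  2  3  3
 z  0  1  2  2  2  2  3  4
 z  0  1  2  2  2  2  3  4
 x  0  1  2  2  3  3  3  4
 y  0  1  2  3  3  3  3  4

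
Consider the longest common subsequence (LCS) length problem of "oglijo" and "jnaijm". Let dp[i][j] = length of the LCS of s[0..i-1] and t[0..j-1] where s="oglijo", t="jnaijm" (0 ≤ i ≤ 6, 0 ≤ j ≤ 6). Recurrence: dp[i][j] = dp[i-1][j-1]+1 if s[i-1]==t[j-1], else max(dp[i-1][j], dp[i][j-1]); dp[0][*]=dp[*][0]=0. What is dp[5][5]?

   ''  j  n  a  i  j  m
''  0  0  0  0  0  0  0
 o  0  0  0  0  0  0  0
 g  0  0  0  0  0  0  0
 l  0  0  0  0  0  0  0
 i  0  0  0  0  1  1  1
 j  0  1  1  1  1  2  2
 o  0  1  1  1  1  2  2

2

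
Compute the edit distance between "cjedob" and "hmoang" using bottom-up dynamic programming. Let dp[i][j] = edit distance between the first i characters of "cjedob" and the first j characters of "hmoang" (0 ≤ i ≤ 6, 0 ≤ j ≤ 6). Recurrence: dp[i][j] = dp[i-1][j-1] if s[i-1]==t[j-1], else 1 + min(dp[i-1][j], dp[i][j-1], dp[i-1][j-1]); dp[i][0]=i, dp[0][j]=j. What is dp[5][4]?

   ''  h  m  o  a  n  g
''  0  1  2  3  4  5  6
 c  1  1  2  3  4  5  6
 j  2  2  2  3  4  5  6
 e  3  3  3  3  4  5  6
 d  4  4  4  4  4  5  6
 o  5  5  5  4  5  5  6
 b  6  6  6  5  5  6  6

5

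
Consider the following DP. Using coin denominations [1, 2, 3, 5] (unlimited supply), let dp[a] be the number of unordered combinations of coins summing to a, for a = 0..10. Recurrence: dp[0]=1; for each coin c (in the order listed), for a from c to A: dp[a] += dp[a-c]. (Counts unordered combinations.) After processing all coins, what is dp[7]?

after  coin     0     1     2     3     4     5     6     7     8     9    10
          1     1     1     1     1     1     1     1     1     1     1     1
          2     1     1     2     2     3     3     4     4     5     5     6
          3     1     1     2     3     4     5     7     8    10    12    14
          5     1     1     2     3     4     6     8    10    13    16    20

10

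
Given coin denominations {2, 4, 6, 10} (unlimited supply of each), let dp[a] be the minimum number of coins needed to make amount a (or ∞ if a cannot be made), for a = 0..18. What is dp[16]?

 a  0  1  2  3  4  5  6  7  8  9 10 11 12 13 14 15 16 17 18
dp  0  -  1  -  1  -  1  -  2  -  1  -  2  -  2  -  2  -  3
(- denotes ∞ / unreachable)

2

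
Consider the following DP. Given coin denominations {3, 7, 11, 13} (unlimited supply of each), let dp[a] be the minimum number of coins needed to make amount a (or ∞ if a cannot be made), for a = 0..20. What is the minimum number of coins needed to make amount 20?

 a  0  1  2  3  4  5  6  7  8  9 10 11 12 13 14 15 16 17 18 19 20
dp  0  -  -  1  -  -  2  1  -  3  2  1  4  1  2  5  2  3  2  3  2
(- denotes ∞ / unreachable)

2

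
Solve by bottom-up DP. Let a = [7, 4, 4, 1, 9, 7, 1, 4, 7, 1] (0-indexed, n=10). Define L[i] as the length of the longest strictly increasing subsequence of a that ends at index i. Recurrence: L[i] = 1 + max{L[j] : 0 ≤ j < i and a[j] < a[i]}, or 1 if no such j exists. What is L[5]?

   i    0    1    2    3    4    5    6    7    8    9
a[i]    7    4    4    1    9    7    1    4    7    1
L[i]    1    1    1    1    2    2    1    2    3    1

2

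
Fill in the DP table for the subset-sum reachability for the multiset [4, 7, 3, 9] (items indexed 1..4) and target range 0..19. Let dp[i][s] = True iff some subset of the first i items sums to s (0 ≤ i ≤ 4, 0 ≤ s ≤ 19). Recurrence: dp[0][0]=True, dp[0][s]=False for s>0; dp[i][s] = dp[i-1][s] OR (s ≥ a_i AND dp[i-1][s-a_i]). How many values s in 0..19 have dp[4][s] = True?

12

i\s   0   1   2   3   4   5   6   7   8   9  10  11  12  13  14  15  16  17  18  19
  0   T   F   F   F   F   F   F   F   F   F   F   F   F   F   F   F   F   F   F   F
  1   T   F   F   F   T   F   F   F   F   F   F   F   F   F   F   F   F   F   F   F
  2   T   F   F   F   T   F   F   T   F   F   F   T   F   F   F   F   F   F   F   F
  3   T   F   F   T   T   F   F   T   F   F   T   T   F   F   T   F   F   F   F   F
  4   T   F   F   T   T   F   F   T   F   T   T   T   T   T   T   F   T   F   F   T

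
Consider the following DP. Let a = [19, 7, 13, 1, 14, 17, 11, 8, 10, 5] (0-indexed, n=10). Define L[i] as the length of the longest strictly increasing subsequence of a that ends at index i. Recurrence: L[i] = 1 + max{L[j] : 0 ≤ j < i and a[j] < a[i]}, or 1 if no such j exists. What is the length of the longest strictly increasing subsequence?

   i    0    1    2    3    4    5    6    7    8    9
a[i]   19    7   13    1   14   17   11    8   10    5
L[i]    1    1    2    1    3    4    2    2    3    2

4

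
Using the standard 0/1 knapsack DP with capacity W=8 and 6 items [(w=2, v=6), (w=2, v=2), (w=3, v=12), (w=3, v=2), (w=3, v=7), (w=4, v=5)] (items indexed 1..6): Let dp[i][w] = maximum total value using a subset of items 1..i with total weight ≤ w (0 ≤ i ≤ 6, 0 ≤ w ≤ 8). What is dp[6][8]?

25

i\w   0   1   2   3   4   5   6   7   8
  0   0   0   0   0   0   0   0   0   0
  1   0   0   6   6   6   6   6   6   6
  2   0   0   6   6   8   8   8   8   8
  3   0   0   6  12  12  18  18  20  20
  4   0   0   6  12  12  18  18  20  20
  5   0   0   6  12  12  18  19  20  25
  6   0   0   6  12  12  18  19  20  25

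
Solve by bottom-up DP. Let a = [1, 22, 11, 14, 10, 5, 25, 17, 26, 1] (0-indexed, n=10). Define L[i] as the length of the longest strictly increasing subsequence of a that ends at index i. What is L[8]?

5

   i    0    1    2    3    4    5    6    7    8    9
a[i]    1   22   11   14   10    5   25   17   26    1
L[i]    1    2    2    3    2    2    4    4    5    1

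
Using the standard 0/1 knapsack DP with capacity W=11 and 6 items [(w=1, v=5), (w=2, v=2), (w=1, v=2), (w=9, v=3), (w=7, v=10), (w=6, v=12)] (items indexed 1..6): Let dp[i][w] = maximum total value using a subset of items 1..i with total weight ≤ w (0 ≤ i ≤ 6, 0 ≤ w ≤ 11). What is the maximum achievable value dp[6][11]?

i\w   0   1   2   3   4   5   6   7   8   9  10  11
  0   0   0   0   0   0   0   0   0   0   0   0   0
  1   0   5   5   5   5   5   5   5   5   5   5   5
  2   0   5   5   7   7   7   7   7   7   7   7   7
  3   0   5   7   7   9   9   9   9   9   9   9   9
  4   0   5   7   7   9   9   9   9   9   9   9  10
  5   0   5   7   7   9   9   9  10  15  17  17  19
  6   0   5   7   7   9   9  12  17  19  19  21  21

21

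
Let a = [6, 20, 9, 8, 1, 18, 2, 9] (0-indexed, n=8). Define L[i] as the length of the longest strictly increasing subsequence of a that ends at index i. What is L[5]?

   i    0    1    2    3    4    5    6    7
a[i]    6   20    9    8    1   18    2    9
L[i]    1    2    2    2    1    3    2    3

3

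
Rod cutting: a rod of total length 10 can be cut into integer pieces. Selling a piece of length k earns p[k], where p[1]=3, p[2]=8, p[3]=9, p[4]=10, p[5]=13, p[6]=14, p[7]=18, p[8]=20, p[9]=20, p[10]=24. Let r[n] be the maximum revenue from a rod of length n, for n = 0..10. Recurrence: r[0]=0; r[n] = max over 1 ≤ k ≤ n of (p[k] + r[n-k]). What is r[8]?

   n    0    1    2    3    4    5    6    7    8    9   10
r[n]    0    3    8   11   16   19   24   27   32   35   40

32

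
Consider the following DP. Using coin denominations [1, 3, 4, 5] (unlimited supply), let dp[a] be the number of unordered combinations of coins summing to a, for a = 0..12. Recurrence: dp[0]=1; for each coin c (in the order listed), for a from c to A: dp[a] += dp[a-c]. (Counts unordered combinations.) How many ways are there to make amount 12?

after  coin     0     1     2     3     4     5     6     7     8     9    10    11    12
          1     1     1     1     1     1     1     1     1     1     1     1     1     1
          3     1     1     1     2     2     2     3     3     3     4     4     4     5
          4     1     1     1     2     3     3     4     5     6     7     8     9    11
          5     1     1     1     2     3     4     5     6     8    10    12    14    17

17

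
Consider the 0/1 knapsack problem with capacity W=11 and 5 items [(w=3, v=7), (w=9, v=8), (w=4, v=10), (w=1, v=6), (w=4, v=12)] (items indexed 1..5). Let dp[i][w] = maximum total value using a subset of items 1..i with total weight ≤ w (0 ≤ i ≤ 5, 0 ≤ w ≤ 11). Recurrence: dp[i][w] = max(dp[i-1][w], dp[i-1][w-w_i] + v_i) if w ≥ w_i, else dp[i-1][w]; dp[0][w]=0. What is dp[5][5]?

18

i\w   0   1   2   3   4   5   6   7   8   9  10  11
  0   0   0   0   0   0   0   0   0   0   0   0   0
  1   0   0   0   7   7   7   7   7   7   7   7   7
  2   0   0   0   7   7   7   7   7   7   8   8   8
  3   0   0   0   7  10  10  10  17  17  17  17  17
  4   0   6   6   7  13  16  16  17  23  23  23  23
  5   0   6   6   7  13  18  18  19  25  28  28  29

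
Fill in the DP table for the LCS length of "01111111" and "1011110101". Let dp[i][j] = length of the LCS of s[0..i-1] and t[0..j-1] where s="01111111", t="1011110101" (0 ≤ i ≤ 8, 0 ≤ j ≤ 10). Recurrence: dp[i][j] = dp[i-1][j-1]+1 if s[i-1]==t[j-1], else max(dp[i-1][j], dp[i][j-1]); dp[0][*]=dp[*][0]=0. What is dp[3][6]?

   ''  1  0  1  1  1  1  0  1  0  1
''  0  0  0  0  0  0  0  0  0  0  0
 0  0  0  1  1  1  1  1  1  1  1  1
 1  0  1  1  2  2  2  2  2  2  2  2
 1  0  1  1  2  3  3  3  3  3  3  3
 1  0  1  1  2  3  4  4  4  4  4  4
 1  0  1  1  2  3  4  5  5  5  5  5
 1  0  1  1  2  3  4  5  5  6  6  6
 1  0  1  1  2  3  4  5  5  6  6  7
 1  0  1  1  2  3  4  5  5  6  6  7

3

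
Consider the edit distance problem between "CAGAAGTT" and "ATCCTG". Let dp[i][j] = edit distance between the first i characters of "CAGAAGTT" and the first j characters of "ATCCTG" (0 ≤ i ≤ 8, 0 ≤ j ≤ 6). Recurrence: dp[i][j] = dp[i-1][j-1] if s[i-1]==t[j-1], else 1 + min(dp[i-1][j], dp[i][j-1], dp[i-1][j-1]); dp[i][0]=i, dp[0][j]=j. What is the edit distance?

   ''  A  T  C  C  T  G
''  0  1  2  3  4  5  6
 C  1  1  2  2  3  4  5
 A  2  1  2  3  3  4  5
 G  3  2  2  3  4  4  4
 A  4  3  3  3  4  5  5
 A  5  4  4  4  4  5  6
 G  6  5  5  5  5  5  5
 T  7  6  5  6  6  5  6
 T  8  7  6  6  7  6  6

6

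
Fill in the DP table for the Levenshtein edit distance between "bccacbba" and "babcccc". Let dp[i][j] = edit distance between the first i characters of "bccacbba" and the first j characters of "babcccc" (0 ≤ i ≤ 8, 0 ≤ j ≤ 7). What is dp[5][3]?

   ''  b  a  b  c  c  c  c
''  0  1  2  3  4  5  6  7
 b  1  0  1  2  3  4  5  6
 c  2  1  1  2  2  3  4  5
 c  3  2  2  2  2  2  3  4
 a  4  3  2  3  3  3  3  4
 c  5  4  3  3  3  3  3  3
 b  6  5  4  3  4  4  4  4
 b  7  6  5  4  4  5  5  5
 a  8  7  6  5  5  5  6  6

3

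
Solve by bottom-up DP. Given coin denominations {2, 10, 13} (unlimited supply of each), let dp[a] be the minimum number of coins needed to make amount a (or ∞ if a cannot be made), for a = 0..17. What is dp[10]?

1

 a  0  1  2  3  4  5  6  7  8  9 10 11 12 13 14 15 16 17
dp  0  -  1  -  2  -  3  -  4  -  1  -  2  1  3  2  4  3
(- denotes ∞ / unreachable)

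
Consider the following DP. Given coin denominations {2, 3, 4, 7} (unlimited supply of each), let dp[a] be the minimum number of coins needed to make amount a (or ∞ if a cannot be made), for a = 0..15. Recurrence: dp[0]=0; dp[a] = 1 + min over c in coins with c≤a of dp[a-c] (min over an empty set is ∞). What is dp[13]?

 a  0  1  2  3  4  5  6  7  8  9 10 11 12 13 14 15
dp  0  -  1  1  1  2  2  1  2  2  2  2  3  3  2  3
(- denotes ∞ / unreachable)

3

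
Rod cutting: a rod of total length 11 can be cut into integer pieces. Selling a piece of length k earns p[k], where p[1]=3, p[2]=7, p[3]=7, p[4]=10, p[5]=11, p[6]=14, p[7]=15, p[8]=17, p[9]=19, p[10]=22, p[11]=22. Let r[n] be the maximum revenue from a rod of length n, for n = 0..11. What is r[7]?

   n    0    1    2    3    4    5    6    7    8    9   10   11
r[n]    0    3    7   10   14   17   21   24   28   31   35   38

24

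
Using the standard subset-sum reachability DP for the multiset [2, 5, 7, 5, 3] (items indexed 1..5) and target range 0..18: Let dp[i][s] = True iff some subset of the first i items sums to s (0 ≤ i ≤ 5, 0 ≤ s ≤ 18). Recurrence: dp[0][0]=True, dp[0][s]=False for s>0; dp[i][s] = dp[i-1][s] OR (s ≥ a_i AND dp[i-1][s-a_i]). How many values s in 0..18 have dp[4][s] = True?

9

i\s   0   1   2   3   4   5   6   7   8   9  10  11  12  13  14  15  16  17  18
  0   T   F   F   F   F   F   F   F   F   F   F   F   F   F   F   F   F   F   F
  1   T   F   T   F   F   F   F   F   F   F   F   F   F   F   F   F   F   F   F
  2   T   F   T   F   F   T   F   T   F   F   F   F   F   F   F   F   F   F   F
  3   T   F   T   F   F   T   F   T   F   T   F   F   T   F   T   F   F   F   F
  4   T   F   T   F   F   T   F   T   F   T   T   F   T   F   T   F   F   T   F
  5   T   F   T   T   F   T   F   T   T   T   T   F   T   T   T   T   F   T   F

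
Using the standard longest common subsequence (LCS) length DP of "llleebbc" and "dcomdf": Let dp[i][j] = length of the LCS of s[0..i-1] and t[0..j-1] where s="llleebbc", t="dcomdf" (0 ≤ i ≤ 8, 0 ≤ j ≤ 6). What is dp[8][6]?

   ''  d  c  o  m  d  f
''  0  0  0  0  0  0  0
 l  0  0  0  0  0  0  0
 l  0  0  0  0  0  0  0
 l  0  0  0  0  0  0  0
 e  0  0  0  0  0  0  0
 e  0  0  0  0  0  0  0
 b  0  0  0  0  0  0  0
 b  0  0  0  0  0  0  0
 c  0  0  1  1  1  1  1

1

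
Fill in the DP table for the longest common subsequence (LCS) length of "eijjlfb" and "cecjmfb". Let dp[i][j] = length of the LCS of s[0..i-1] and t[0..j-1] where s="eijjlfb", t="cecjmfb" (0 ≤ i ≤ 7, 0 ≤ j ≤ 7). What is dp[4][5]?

   ''  c  e  c  j  m  f  b
''  0  0  0  0  0  0  0  0
 e  0  0  1  1  1  1  1  1
 i  0  0  1  1  1  1  1  1
 j  0  0  1  1  2  2  2  2
 j  0  0  1  1  2  2  2  2
 l  0  0  1  1  2  2  2  2
 f  0  0  1  1  2  2  3  3
 b  0  0  1  1  2  2  3  4

2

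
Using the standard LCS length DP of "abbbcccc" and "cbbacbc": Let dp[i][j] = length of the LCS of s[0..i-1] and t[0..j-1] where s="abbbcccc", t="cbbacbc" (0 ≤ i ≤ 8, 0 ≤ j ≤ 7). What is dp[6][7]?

   ''  c  b  b  a  c  b  c
''  0  0  0  0  0  0  0  0
 a  0  0  0  0  1  1  1  1
 b  0  0  1  1  1  1  2  2
 b  0  0  1  2  2  2  2  2
 b  0  0  1  2  2  2  3  3
 c  0  1  1  2  2  3  3  4
 c  0  1  1  2  2  3  3  4
 c  0  1  1  2  2  3  3  4
 c  0  1  1  2  2  3  3  4

4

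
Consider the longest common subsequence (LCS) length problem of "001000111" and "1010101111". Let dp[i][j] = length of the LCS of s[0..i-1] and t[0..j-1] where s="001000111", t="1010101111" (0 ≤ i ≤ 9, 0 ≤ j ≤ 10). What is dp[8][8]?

   ''  1  0  1  0  1  0  1  1  1  1
''  0  0  0  0  0  0  0  0  0  0  0
 0  0  0  1  1  1  1  1  1  1  1  1
 0  0  0  1  1  2  2  2  2  2  2  2
 1  0  1  1  2  2  3  3  3  3  3  3
 0  0  1  2  2  3  3  4  4  4  4  4
 0  0  1  2  2  3  3  4  4  4  4  4
 0  0  1  2  2  3  3  4  4  4  4  4
 1  0  1  2  3  3  4  4  5  5  5  5
 1  0  1  2  3  3  4  4  5  6  6  6
 1  0  1  2  3  3  4  4  5  6  7  7

6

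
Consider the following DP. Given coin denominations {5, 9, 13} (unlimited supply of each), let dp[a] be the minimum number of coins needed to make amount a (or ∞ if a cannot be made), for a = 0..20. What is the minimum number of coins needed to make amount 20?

 a  0  1  2  3  4  5  6  7  8  9 10 11 12 13 14 15 16 17 18 19 20
dp  0  -  -  -  -  1  -  -  -  1  2  -  -  1  2  3  -  -  2  3  4
(- denotes ∞ / unreachable)

4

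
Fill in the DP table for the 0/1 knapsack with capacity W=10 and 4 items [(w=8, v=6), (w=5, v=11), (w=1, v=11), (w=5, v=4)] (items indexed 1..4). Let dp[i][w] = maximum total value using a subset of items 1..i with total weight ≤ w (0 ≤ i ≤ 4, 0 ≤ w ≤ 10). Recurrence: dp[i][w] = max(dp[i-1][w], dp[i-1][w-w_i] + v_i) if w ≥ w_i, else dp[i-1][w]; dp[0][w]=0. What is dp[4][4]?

11

i\w   0   1   2   3   4   5   6   7   8   9  10
  0   0   0   0   0   0   0   0   0   0   0   0
  1   0   0   0   0   0   0   0   0   6   6   6
  2   0   0   0   0   0  11  11  11  11  11  11
  3   0  11  11  11  11  11  22  22  22  22  22
  4   0  11  11  11  11  11  22  22  22  22  22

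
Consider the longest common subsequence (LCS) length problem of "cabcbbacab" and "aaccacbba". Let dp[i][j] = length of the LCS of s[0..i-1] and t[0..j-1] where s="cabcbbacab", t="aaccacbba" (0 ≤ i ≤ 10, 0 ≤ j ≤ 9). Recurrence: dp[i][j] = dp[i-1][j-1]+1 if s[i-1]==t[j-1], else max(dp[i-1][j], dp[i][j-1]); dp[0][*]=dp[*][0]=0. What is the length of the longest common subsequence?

6

   ''  a  a  c  c  a  c  b  b  a
''  0  0  0  0  0  0  0  0  0  0
 c  0  0  0  1  1  1  1  1  1  1
 a  0  1  1  1  1  2  2  2  2  2
 b  0  1  1  1  1  2  2  3  3  3
 c  0  1  1  2  2  2  3  3  3  3
 b  0  1  1  2  2  2  3  4  4  4
 b  0  1  1  2  2  2  3  4  5  5
 a  0  1  2  2  2  3  3  4  5  6
 c  0  1  2  3  3  3  4  4  5  6
 a  0  1  2  3  3  4  4  4  5  6
 b  0  1  2  3  3  4  4  5  5  6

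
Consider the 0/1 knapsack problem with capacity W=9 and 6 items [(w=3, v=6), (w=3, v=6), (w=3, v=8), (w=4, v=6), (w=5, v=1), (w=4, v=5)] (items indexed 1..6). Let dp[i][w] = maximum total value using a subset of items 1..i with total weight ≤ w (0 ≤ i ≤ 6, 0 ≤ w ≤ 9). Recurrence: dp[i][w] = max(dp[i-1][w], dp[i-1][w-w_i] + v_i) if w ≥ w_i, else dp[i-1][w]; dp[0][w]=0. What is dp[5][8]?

i\w   0   1   2   3   4   5   6   7   8   9
  0   0   0   0   0   0   0   0   0   0   0
  1   0   0   0   6   6   6   6   6   6   6
  2   0   0   0   6   6   6  12  12  12  12
  3   0   0   0   8   8   8  14  14  14  20
  4   0   0   0   8   8   8  14  14  14  20
  5   0   0   0   8   8   8  14  14  14  20
  6   0   0   0   8   8   8  14  14  14  20

14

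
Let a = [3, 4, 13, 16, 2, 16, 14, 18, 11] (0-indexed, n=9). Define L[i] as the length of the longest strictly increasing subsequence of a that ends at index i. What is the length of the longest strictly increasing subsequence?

   i    0    1    2    3    4    5    6    7    8
a[i]    3    4   13   16    2   16   14   18   11
L[i]    1    2    3    4    1    4    4    5    3

5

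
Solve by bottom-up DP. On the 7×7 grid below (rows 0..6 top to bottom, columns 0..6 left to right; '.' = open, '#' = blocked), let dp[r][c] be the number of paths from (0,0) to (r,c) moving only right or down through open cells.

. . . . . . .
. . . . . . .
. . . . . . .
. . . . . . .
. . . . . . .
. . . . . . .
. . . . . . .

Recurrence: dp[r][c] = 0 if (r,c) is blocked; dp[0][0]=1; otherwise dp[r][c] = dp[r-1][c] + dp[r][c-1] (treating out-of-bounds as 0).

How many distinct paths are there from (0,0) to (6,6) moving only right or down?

r\c   0   1   2   3   4   5   6
  0   1   1   1   1   1   1   1
  1   1   2   3   4   5   6   7
  2   1   3   6  10  15  21  28
  3   1   4  10  20  35  56  84
  4   1   5  15  35  70 126 210
  5   1   6  21  56 126 252 462
  6   1   7  28  84 210 462 924

924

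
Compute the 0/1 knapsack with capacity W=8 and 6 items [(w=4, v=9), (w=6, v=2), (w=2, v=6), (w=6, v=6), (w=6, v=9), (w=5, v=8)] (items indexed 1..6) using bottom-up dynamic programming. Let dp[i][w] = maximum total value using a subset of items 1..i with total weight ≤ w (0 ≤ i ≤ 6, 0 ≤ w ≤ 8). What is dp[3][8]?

i\w   0   1   2   3   4   5   6   7   8
  0   0   0   0   0   0   0   0   0   0
  1   0   0   0   0   9   9   9   9   9
  2   0   0   0   0   9   9   9   9   9
  3   0   0   6   6   9   9  15  15  15
  4   0   0   6   6   9   9  15  15  15
  5   0   0   6   6   9   9  15  15  15
  6   0   0   6   6   9   9  15  15  15

15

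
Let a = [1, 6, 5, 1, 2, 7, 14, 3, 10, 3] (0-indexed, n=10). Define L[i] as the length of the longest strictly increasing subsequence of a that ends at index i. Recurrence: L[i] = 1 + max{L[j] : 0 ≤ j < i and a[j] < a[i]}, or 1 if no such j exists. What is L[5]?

3

   i    0    1    2    3    4    5    6    7    8    9
a[i]    1    6    5    1    2    7   14    3   10    3
L[i]    1    2    2    1    2    3    4    3    4    3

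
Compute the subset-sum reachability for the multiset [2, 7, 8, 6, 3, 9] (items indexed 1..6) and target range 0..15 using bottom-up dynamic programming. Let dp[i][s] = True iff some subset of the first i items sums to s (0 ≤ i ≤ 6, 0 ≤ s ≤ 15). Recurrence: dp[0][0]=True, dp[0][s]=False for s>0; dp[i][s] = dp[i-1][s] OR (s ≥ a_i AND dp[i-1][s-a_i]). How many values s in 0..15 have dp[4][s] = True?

10

i\s   0   1   2   3   4   5   6   7   8   9  10  11  12  13  14  15
  0   T   F   F   F   F   F   F   F   F   F   F   F   F   F   F   F
  1   T   F   T   F   F   F   F   F   F   F   F   F   F   F   F   F
  2   T   F   T   F   F   F   F   T   F   T   F   F   F   F   F   F
  3   T   F   T   F   F   F   F   T   T   T   T   F   F   F   F   T
  4   T   F   T   F   F   F   T   T   T   T   T   F   F   T   T   T
  5   T   F   T   T   F   T   T   T   T   T   T   T   T   T   T   T
  6   T   F   T   T   F   T   T   T   T   T   T   T   T   T   T   T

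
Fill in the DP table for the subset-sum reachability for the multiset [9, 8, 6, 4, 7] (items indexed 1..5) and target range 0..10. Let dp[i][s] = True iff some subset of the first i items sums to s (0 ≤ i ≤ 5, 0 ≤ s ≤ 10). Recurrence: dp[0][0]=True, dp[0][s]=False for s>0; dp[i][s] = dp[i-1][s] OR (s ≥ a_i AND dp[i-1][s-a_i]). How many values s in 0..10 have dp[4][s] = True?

6

i\s   0   1   2   3   4   5   6   7   8   9  10
  0   T   F   F   F   F   F   F   F   F   F   F
  1   T   F   F   F   F   F   F   F   F   T   F
  2   T   F   F   F   F   F   F   F   T   T   F
  3   T   F   F   F   F   F   T   F   T   T   F
  4   T   F   F   F   T   F   T   F   T   T   T
  5   T   F   F   F   T   F   T   T   T   T   T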